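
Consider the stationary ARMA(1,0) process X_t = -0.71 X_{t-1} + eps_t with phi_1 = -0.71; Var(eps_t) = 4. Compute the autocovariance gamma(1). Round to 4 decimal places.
\gamma(1) = -5.7270

Multiply the model equation by X_{t-k} and take expectations. With theta_0 = psi_0 = 1 and psi_j the MA(infinity) weights, this gives
  gamma(k) - sum_i phi_i gamma(k-i) = c_k,
  c_k = sigma^2 * sum_{j=k..q} theta_j psi_{j-k}   (c_k = 0 for k > q),
using gamma(-m) = gamma(m).
Pure AR (q = 0): c_0 = sigma^2 = 4, c_k = 0 for k >= 1.
Equations for k = 0 and k = 1 (AR order 1):
  gamma(0) = phi_1 gamma(1) + c_0
  gamma(1) = phi_1 gamma(0) + c_1
Substituting the second into the first: gamma(0) (1 - phi_1^2) = c_0 + phi_1 c_1, so
  gamma(0) = c_0 / (1 - phi_1^2) = 4 / (1 - (-0.71)^2) = 4 / 0.4959 = 8.066142.
  gamma(1) = phi_1 gamma(0) = (-0.71)(8.066142) = -5.726961.
Therefore gamma(1) = -5.7270 (to 4 decimal places).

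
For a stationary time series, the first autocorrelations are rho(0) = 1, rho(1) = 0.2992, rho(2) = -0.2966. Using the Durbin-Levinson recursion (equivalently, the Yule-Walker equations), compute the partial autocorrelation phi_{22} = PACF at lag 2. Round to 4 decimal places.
\phi_{22} = -0.4241

The PACF at lag k is phi_{kk}, the last component of the solution
to the Yule-Walker system G_k phi = r_k where
  (G_k)_{ij} = rho(|i - j|), (r_k)_i = rho(i), i,j = 1..k.
Equivalently, Durbin-Levinson gives phi_{kk} iteratively:
  phi_{11} = rho(1)
  phi_{kk} = [rho(k) - sum_{j=1..k-1} phi_{k-1,j} rho(k-j)]
            / [1 - sum_{j=1..k-1} phi_{k-1,j} rho(j)],
  phi_{k,j} = phi_{k-1,j} - phi_{kk} phi_{k-1,k-j},  j = 1..k-1.
Step k = 1:
  phi_11 = rho(1) = 0.2992.
Step k = 2:
  phi_22 = [rho(2) - phi_11 rho(1)] / [1 - phi_11 rho(1)] = [-0.2966 - (0.2992)(0.2992)] / [1 - (0.2992)(0.2992)]
         = -0.38612064 / 0.91047936 = -0.4241.
Therefore phi_{22} = -0.4241.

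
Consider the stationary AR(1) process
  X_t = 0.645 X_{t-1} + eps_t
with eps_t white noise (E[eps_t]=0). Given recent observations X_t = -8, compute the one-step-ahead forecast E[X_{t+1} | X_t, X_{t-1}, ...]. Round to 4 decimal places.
E[X_{t+1} \mid \mathcal F_t] = -5.1600

For an AR(p) model X_t = c + sum_i phi_i X_{t-i} + eps_t, the
one-step-ahead conditional mean is
  E[X_{t+1} | X_t, ...] = c + sum_i phi_i X_{t+1-i}.
Substitute known values:
  E[X_{t+1} | ...] = (0.645) * (-8)
                   = -5.1600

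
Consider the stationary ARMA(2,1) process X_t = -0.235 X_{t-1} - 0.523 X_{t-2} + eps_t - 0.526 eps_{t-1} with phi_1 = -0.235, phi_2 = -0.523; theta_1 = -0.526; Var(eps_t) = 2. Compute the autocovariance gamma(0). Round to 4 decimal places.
\gamma(0) = 4.0582

Multiply the model equation by X_{t-k} and take expectations. With theta_0 = psi_0 = 1 and psi_j the MA(infinity) weights, this gives
  gamma(k) - sum_i phi_i gamma(k-i) = c_k,
  c_k = sigma^2 * sum_{j=k..q} theta_j psi_{j-k}   (c_k = 0 for k > q),
using gamma(-m) = gamma(m).
psi-weights needed (psi_j = theta_j + sum_i phi_i psi_{j-i}):
  psi_1 = theta_1 + phi_1 = -0.526 + (-0.235) = -0.761
Right-hand sides:
  c_0 = sigma^2 (1 + theta_1 psi_1) = 2 * (1 + (-0.526)(-0.761)) = 2 * 1.400286 = 2.800572
  c_1 = sigma^2 theta_1 = 2 * (-0.526) = -1.052
  c_2 = 0
Equations for k = 0, 1, 2 (AR order 2, c_2 = 0):
  (E0) gamma(0) = phi_1 gamma(1) + phi_2 gamma(2) + c_0
  (E1) gamma(1) = phi_1 gamma(0) + phi_2 gamma(1) + c_1
  (E2) gamma(2) = phi_1 gamma(1) + phi_2 gamma(0)
From (E1): gamma(1) = A gamma(0) + B with
  A = phi_1 / (1 - phi_2) = -0.235 / 1.523 = -0.154301,   B = c_1 / (1 - phi_2) = -1.052 / 1.523 = -0.690742.
Insert (E2) into (E0): gamma(0) (1 - phi_2^2) = phi_1 (1 + phi_2) gamma(1) + c_0.
  phi_1 (1 + phi_2) = (-0.235)(0.477) = -0.112095,   1 - phi_2^2 = 0.726471.
Replace gamma(1) by A gamma(0) + B and collect gamma(0):
  gamma(0) [0.726471 - (-0.112095)(-0.154301)] = (-0.112095)(-0.690742) + 2.800572
  gamma(0) * 0.709175 = 2.878001
  gamma(0) = 2.878001 / 0.709175 = 4.05824.
Therefore gamma(0) = 4.0582 (to 4 decimal places).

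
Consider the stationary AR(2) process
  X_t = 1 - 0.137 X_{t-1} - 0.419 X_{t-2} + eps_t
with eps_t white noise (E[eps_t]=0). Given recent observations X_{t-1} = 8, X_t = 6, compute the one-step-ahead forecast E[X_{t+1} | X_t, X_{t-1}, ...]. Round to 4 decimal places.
E[X_{t+1} \mid \mathcal F_t] = -3.1740

For an AR(p) model X_t = c + sum_i phi_i X_{t-i} + eps_t, the
one-step-ahead conditional mean is
  E[X_{t+1} | X_t, ...] = c + sum_i phi_i X_{t+1-i}.
Substitute known values:
  E[X_{t+1} | ...] = 1 + (-0.137) * (6) + (-0.419) * (8)
                   = -3.1740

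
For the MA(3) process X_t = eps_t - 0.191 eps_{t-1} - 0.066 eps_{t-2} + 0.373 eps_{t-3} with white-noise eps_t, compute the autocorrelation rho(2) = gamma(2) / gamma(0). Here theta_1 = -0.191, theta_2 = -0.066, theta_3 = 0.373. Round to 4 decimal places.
\rho(2) = -0.1163

For an MA(q) process with theta_0 = 1, the autocovariance is
  gamma(k) = sigma^2 * sum_{i=0..q-k} theta_i * theta_{i+k},
and rho(k) = gamma(k) / gamma(0). Sigma^2 cancels.
  numerator   = (1)*(-0.066) + (-0.191)*(0.373) = -0.137243.
  denominator = (1)^2 + (-0.191)^2 + (-0.066)^2 + (0.373)^2 = 1.179966.
  rho(2) = -0.137243 / 1.179966 = -0.1163.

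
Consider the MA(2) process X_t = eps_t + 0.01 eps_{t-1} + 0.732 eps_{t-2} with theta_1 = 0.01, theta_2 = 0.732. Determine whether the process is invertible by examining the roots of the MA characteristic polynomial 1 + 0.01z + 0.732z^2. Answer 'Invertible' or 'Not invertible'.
\text{Invertible}

The MA(q) characteristic polynomial is P(z) = 1 + 0.01z + 0.732z^2.
Invertibility requires all roots to lie outside the unit circle, i.e. |z| > 1 for every root.
Set 1 + (0.01) z + (0.732) z^2 = 0, i.e. a z^2 + b z + c = 0 with a = 0.732, b = 0.01, c = 1.
Discriminant D = b^2 - 4ac = (0.01)^2 - 4*(0.732)*1 = 0.0001 - (2.928) = -2.9279.
D < 0, so the roots are the complex-conjugate pair z = (-b +/- i sqrt(-D)) / (2a) = -0.0068 +/- 1.1688i.
For a conjugate pair |z|^2 = z * conj(z) = (product of roots) = c/a = 1/(0.732) = 1.36612, so |z| = sqrt(1.36612) = 1.1688 for both roots.
Moduli of all roots: 1.1688, 1.1688.
All moduli strictly greater than 1? Yes.
Verdict: Invertible.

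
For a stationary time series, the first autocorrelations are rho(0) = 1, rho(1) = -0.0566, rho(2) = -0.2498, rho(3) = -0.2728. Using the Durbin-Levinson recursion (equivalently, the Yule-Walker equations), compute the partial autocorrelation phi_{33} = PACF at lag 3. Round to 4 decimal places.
\phi_{33} = -0.3269

The PACF at lag k is phi_{kk}, the last component of the solution
to the Yule-Walker system G_k phi = r_k where
  (G_k)_{ij} = rho(|i - j|), (r_k)_i = rho(i), i,j = 1..k.
Equivalently, Durbin-Levinson gives phi_{kk} iteratively:
  phi_{11} = rho(1)
  phi_{kk} = [rho(k) - sum_{j=1..k-1} phi_{k-1,j} rho(k-j)]
            / [1 - sum_{j=1..k-1} phi_{k-1,j} rho(j)],
  phi_{k,j} = phi_{k-1,j} - phi_{kk} phi_{k-1,k-j},  j = 1..k-1.
Step k = 1:
  phi_11 = rho(1) = -0.0566.
Step k = 2:
  phi_22 = [rho(2) - phi_11 rho(1)] / [1 - phi_11 rho(1)] = [-0.2498 - (-0.0566)(-0.0566)] / [1 - (-0.0566)(-0.0566)]
         = -0.25300356 / 0.99679644 = -0.253817.
  Update: phi_21 = phi_11 - phi_22 phi_11 = -0.0566 - (-0.253817)(-0.0566) = -0.070966.
Step k = 3:
  phi_33 = [rho(3) - phi_21 rho(2) - phi_22 rho(1)] / [1 - phi_21 rho(1) - phi_22 rho(2)]
    numerator   = -0.2728 - (-0.070966)(-0.2498) - (-0.253817)(-0.0566) = -0.30489334
    denominator = 1 - (-0.070966)(-0.0566) - (-0.253817)(-0.2498) = 0.93257992
  phi_33 = -0.30489334 / 0.93257992 = -0.3269.
Therefore phi_{33} = -0.3269.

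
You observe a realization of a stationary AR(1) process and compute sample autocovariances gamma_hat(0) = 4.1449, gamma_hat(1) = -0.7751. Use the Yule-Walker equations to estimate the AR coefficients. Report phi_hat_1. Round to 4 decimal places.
\hat\phi_{1} = -0.1870

The Yule-Walker equations for an AR(p) process read, in matrix form,
  Gamma_p phi = r_p,   with   (Gamma_p)_{ij} = gamma(|i - j|),
                       (r_p)_i = gamma(i),   i,j = 1..p.
Substitute the sample gammas (Toeplitz matrix and right-hand side of size 1):
  Gamma_p = [[4.1449]]
  r_p     = [-0.7751]
With p = 1 this is the single equation gamma(0) phi_1 = gamma(1):
  phi_hat_1 = gamma(1) / gamma(0) = -0.7751 / 4.1449 = -0.1870.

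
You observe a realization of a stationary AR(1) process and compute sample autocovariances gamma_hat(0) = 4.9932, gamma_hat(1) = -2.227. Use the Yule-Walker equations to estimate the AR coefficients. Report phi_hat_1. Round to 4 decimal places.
\hat\phi_{1} = -0.4460

The Yule-Walker equations for an AR(p) process read, in matrix form,
  Gamma_p phi = r_p,   with   (Gamma_p)_{ij} = gamma(|i - j|),
                       (r_p)_i = gamma(i),   i,j = 1..p.
Substitute the sample gammas (Toeplitz matrix and right-hand side of size 1):
  Gamma_p = [[4.9932]]
  r_p     = [-2.227]
With p = 1 this is the single equation gamma(0) phi_1 = gamma(1):
  phi_hat_1 = gamma(1) / gamma(0) = -2.227 / 4.9932 = -0.4460.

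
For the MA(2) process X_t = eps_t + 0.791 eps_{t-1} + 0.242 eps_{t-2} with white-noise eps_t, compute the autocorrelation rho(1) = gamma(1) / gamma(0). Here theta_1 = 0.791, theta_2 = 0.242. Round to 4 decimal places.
\rho(1) = 0.5833

For an MA(q) process with theta_0 = 1, the autocovariance is
  gamma(k) = sigma^2 * sum_{i=0..q-k} theta_i * theta_{i+k},
and rho(k) = gamma(k) / gamma(0). Sigma^2 cancels.
  numerator   = (1)*(0.791) + (0.791)*(0.242) = 0.982422.
  denominator = (1)^2 + (0.791)^2 + (0.242)^2 = 1.684245.
  rho(1) = 0.982422 / 1.684245 = 0.5833.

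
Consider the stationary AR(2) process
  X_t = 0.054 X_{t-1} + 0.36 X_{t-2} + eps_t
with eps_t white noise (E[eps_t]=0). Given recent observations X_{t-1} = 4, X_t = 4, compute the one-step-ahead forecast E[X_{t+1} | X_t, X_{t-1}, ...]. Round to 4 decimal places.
E[X_{t+1} \mid \mathcal F_t] = 1.6560

For an AR(p) model X_t = c + sum_i phi_i X_{t-i} + eps_t, the
one-step-ahead conditional mean is
  E[X_{t+1} | X_t, ...] = c + sum_i phi_i X_{t+1-i}.
Substitute known values:
  E[X_{t+1} | ...] = (0.054) * (4) + (0.36) * (4)
                   = 1.6560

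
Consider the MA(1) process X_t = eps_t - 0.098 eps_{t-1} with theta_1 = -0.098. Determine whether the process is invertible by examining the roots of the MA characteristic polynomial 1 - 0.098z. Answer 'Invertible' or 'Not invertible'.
\text{Invertible}

The MA(q) characteristic polynomial is P(z) = 1 - 0.098z.
Invertibility requires all roots to lie outside the unit circle, i.e. |z| > 1 for every root.
This is linear in z: 1 + (-0.098) z = 0  =>  z = -1/(-0.098) = 10.204082,  |z| = 10.204082.
Moduli of all roots: 10.2041.
All moduli strictly greater than 1? Yes.
Verdict: Invertible.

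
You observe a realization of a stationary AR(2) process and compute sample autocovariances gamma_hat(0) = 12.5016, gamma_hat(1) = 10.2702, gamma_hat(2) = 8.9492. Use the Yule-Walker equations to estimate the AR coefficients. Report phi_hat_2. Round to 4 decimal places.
\hat\phi_{2} = 0.1260

The Yule-Walker equations for an AR(p) process read, in matrix form,
  Gamma_p phi = r_p,   with   (Gamma_p)_{ij} = gamma(|i - j|),
                       (r_p)_i = gamma(i),   i,j = 1..p.
Substitute the sample gammas (Toeplitz matrix and right-hand side of size 2):
  Gamma_p = [[12.5016, 10.2702], [10.2702, 12.5016]]
  r_p     = [10.2702, 8.9492]
Written out:
  12.5016 phi_1 + 10.2702 phi_2 = 10.2702
  10.2702 phi_1 + 12.5016 phi_2 = 8.9492
Solve by Cramer's rule:
  det = gamma(0)^2 - gamma(1)^2 = (12.5016)^2 - (10.2702)^2 = 156.29000256 - 105.47700804 = 50.81299452
  phi_hat_1 = [gamma(1) gamma(0) - gamma(1) gamma(2)] / det = [(10.2702)(12.5016) - (10.2702)(8.9492)] / 50.81299452 = 36.48385848 / 50.81299452 = 0.718
  phi_hat_2 = [gamma(0) gamma(2) - gamma(1)^2] / det = [(12.5016)(8.9492) - (10.2702)^2] / 50.81299452 = 6.40231068 / 50.81299452 = 0.126
So phi_hat = [0.7180, 0.1260].
Therefore phi_hat_2 = 0.1260.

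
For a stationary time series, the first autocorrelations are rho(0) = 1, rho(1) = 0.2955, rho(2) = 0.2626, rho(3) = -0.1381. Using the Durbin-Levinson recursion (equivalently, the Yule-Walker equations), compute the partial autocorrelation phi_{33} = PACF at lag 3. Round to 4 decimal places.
\phi_{33} = -0.2930

The PACF at lag k is phi_{kk}, the last component of the solution
to the Yule-Walker system G_k phi = r_k where
  (G_k)_{ij} = rho(|i - j|), (r_k)_i = rho(i), i,j = 1..k.
Equivalently, Durbin-Levinson gives phi_{kk} iteratively:
  phi_{11} = rho(1)
  phi_{kk} = [rho(k) - sum_{j=1..k-1} phi_{k-1,j} rho(k-j)]
            / [1 - sum_{j=1..k-1} phi_{k-1,j} rho(j)],
  phi_{k,j} = phi_{k-1,j} - phi_{kk} phi_{k-1,k-j},  j = 1..k-1.
Step k = 1:
  phi_11 = rho(1) = 0.2955.
Step k = 2:
  phi_22 = [rho(2) - phi_11 rho(1)] / [1 - phi_11 rho(1)] = [0.2626 - (0.2955)(0.2955)] / [1 - (0.2955)(0.2955)]
         = 0.17527975 / 0.91267975 = 0.19205.
  Update: phi_21 = phi_11 - phi_22 phi_11 = 0.2955 - (0.19205)(0.2955) = 0.238749.
Step k = 3:
  phi_33 = [rho(3) - phi_21 rho(2) - phi_22 rho(1)] / [1 - phi_21 rho(1) - phi_22 rho(2)]
    numerator   = -0.1381 - (0.238749)(0.2626) - (0.19205)(0.2955) = -0.25754623
    denominator = 1 - (0.238749)(0.2955) - (0.19205)(0.2626) = 0.87901735
  phi_33 = -0.25754623 / 0.87901735 = -0.293.
Therefore phi_{33} = -0.2930.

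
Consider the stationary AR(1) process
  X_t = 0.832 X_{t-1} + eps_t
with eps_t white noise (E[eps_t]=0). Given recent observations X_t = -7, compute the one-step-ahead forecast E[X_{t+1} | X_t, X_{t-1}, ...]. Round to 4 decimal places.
E[X_{t+1} \mid \mathcal F_t] = -5.8240

For an AR(p) model X_t = c + sum_i phi_i X_{t-i} + eps_t, the
one-step-ahead conditional mean is
  E[X_{t+1} | X_t, ...] = c + sum_i phi_i X_{t+1-i}.
Substitute known values:
  E[X_{t+1} | ...] = (0.832) * (-7)
                   = -5.8240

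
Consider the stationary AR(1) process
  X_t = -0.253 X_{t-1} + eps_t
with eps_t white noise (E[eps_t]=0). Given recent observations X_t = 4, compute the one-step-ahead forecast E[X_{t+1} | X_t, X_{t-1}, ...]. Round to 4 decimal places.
E[X_{t+1} \mid \mathcal F_t] = -1.0120

For an AR(p) model X_t = c + sum_i phi_i X_{t-i} + eps_t, the
one-step-ahead conditional mean is
  E[X_{t+1} | X_t, ...] = c + sum_i phi_i X_{t+1-i}.
Substitute known values:
  E[X_{t+1} | ...] = (-0.253) * (4)
                   = -1.0120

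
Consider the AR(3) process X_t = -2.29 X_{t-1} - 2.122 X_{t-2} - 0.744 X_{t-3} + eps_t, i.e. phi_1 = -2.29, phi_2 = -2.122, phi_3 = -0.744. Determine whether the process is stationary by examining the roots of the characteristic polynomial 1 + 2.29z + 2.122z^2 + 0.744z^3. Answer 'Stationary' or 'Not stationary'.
\text{Stationary}

The AR(p) characteristic polynomial is P(z) = 1 + 2.29z + 2.122z^2 + 0.744z^3.
Stationarity requires all roots to lie outside the unit circle, i.e. |z| > 1 for every root.
Degree 3: look for a simple real root z0 first, then factor out (1 - z/z0) and solve the remaining quadratic.
Testing z0 = -1.25: P(-1.25) = 1 + (2.29)(-1.25) + (2.122)(-1.25)^2 + (0.744)(-1.25)^3
  = 1 + (-2.8625) + (3.315625) + (-1.453125) = 0.  So z_0 = -1.25 is a root, |z_0| = 1.25.
Divide out the factor (1 + 0.8 z) = (1 - z/z0) (since 1/z0 = -0.8):
  P(z) = (1 + 0.8 z)(1 + (1.49) z + (0.93) z^2)
  [check: z-coef 1.49 - (-0.8) = 2.29; z^2-coef 0.93 - (-0.8)(1.49) = 2.122; z^3-coef -(-0.8)(0.93) = 0.744.]
Remaining roots from the quadratic factor 1 + (1.49) z + (0.93) z^2:
  Set 1 + (1.49) z + (0.93) z^2 = 0, i.e. a z^2 + b z + c = 0 with a = 0.93, b = 1.49, c = 1.
  Discriminant D = b^2 - 4ac = (1.49)^2 - 4*(0.93)*1 = 2.2201 - (3.72) = -1.4999.
  D < 0, so the roots are the complex-conjugate pair z = (-b +/- i sqrt(-D)) / (2a) = -0.8011 +/- 0.6584i.
  For a conjugate pair |z|^2 = z * conj(z) = (product of roots) = c/a = 1/(0.93) = 1.075269, so |z| = sqrt(1.075269) = 1.037 for both roots.
Moduli of all roots: 1.2500, 1.0370, 1.0370.
All moduli strictly greater than 1? Yes.
Verdict: Stationary.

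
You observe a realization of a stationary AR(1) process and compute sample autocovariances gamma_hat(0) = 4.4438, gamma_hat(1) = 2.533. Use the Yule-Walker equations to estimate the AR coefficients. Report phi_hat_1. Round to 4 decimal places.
\hat\phi_{1} = 0.5700

The Yule-Walker equations for an AR(p) process read, in matrix form,
  Gamma_p phi = r_p,   with   (Gamma_p)_{ij} = gamma(|i - j|),
                       (r_p)_i = gamma(i),   i,j = 1..p.
Substitute the sample gammas (Toeplitz matrix and right-hand side of size 1):
  Gamma_p = [[4.4438]]
  r_p     = [2.533]
With p = 1 this is the single equation gamma(0) phi_1 = gamma(1):
  phi_hat_1 = gamma(1) / gamma(0) = 2.533 / 4.4438 = 0.5700.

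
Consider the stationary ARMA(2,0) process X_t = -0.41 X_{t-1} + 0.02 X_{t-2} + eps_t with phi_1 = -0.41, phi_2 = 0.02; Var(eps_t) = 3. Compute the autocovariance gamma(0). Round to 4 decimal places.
\gamma(0) = 3.6380

Multiply the model equation by X_{t-k} and take expectations. With theta_0 = psi_0 = 1 and psi_j the MA(infinity) weights, this gives
  gamma(k) - sum_i phi_i gamma(k-i) = c_k,
  c_k = sigma^2 * sum_{j=k..q} theta_j psi_{j-k}   (c_k = 0 for k > q),
using gamma(-m) = gamma(m).
Pure AR (q = 0): c_0 = sigma^2 = 3, c_k = 0 for k >= 1.
Equations for k = 0, 1, 2 (AR order 2, c_2 = 0):
  (E0) gamma(0) = phi_1 gamma(1) + phi_2 gamma(2) + c_0
  (E1) gamma(1) = phi_1 gamma(0) + phi_2 gamma(1) + c_1
  (E2) gamma(2) = phi_1 gamma(1) + phi_2 gamma(0)
From (E1): gamma(1) = A gamma(0) + B with
  A = phi_1 / (1 - phi_2) = -0.41 / 0.98 = -0.418367,   B = c_1 / (1 - phi_2) = 0 / 0.98 = 0.
Insert (E2) into (E0): gamma(0) (1 - phi_2^2) = phi_1 (1 + phi_2) gamma(1) + c_0.
  phi_1 (1 + phi_2) = (-0.41)(1.02) = -0.4182,   1 - phi_2^2 = 0.9996.
Replace gamma(1) by A gamma(0) + B and collect gamma(0):
  gamma(0) [0.9996 - (-0.4182)(-0.418367)] = c_0 = 3
  gamma(0) * 0.824639 = 3
  gamma(0) = 3 / 0.824639 = 3.637957.
Therefore gamma(0) = 3.6380 (to 4 decimal places).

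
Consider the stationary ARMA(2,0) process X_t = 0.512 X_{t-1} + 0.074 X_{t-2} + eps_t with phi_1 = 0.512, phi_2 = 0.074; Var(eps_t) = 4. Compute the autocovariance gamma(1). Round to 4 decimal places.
\gamma(1) = 3.2031

Multiply the model equation by X_{t-k} and take expectations. With theta_0 = psi_0 = 1 and psi_j the MA(infinity) weights, this gives
  gamma(k) - sum_i phi_i gamma(k-i) = c_k,
  c_k = sigma^2 * sum_{j=k..q} theta_j psi_{j-k}   (c_k = 0 for k > q),
using gamma(-m) = gamma(m).
Pure AR (q = 0): c_0 = sigma^2 = 4, c_k = 0 for k >= 1.
Equations for k = 0, 1, 2 (AR order 2, c_2 = 0):
  (E0) gamma(0) = phi_1 gamma(1) + phi_2 gamma(2) + c_0
  (E1) gamma(1) = phi_1 gamma(0) + phi_2 gamma(1) + c_1
  (E2) gamma(2) = phi_1 gamma(1) + phi_2 gamma(0)
From (E1): gamma(1) = A gamma(0) + B with
  A = phi_1 / (1 - phi_2) = 0.512 / 0.926 = 0.552916,   B = c_1 / (1 - phi_2) = 0 / 0.926 = 0.
Insert (E2) into (E0): gamma(0) (1 - phi_2^2) = phi_1 (1 + phi_2) gamma(1) + c_0.
  phi_1 (1 + phi_2) = (0.512)(1.074) = 0.549888,   1 - phi_2^2 = 0.994524.
Replace gamma(1) by A gamma(0) + B and collect gamma(0):
  gamma(0) [0.994524 - (0.549888)(0.552916)] = c_0 = 4
  gamma(0) * 0.690482 = 4
  gamma(0) = 4 / 0.690482 = 5.793053.
  gamma(1) = A gamma(0) = (0.552916)(5.793053) = 3.20307.
Therefore gamma(1) = 3.2031 (to 4 decimal places).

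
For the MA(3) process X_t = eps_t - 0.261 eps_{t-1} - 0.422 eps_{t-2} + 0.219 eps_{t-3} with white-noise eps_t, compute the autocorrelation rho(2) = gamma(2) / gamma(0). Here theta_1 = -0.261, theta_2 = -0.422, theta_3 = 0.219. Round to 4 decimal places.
\rho(2) = -0.3702

For an MA(q) process with theta_0 = 1, the autocovariance is
  gamma(k) = sigma^2 * sum_{i=0..q-k} theta_i * theta_{i+k},
and rho(k) = gamma(k) / gamma(0). Sigma^2 cancels.
  numerator   = (1)*(-0.422) + (-0.261)*(0.219) = -0.479159.
  denominator = (1)^2 + (-0.261)^2 + (-0.422)^2 + (0.219)^2 = 1.294166.
  rho(2) = -0.479159 / 1.294166 = -0.3702.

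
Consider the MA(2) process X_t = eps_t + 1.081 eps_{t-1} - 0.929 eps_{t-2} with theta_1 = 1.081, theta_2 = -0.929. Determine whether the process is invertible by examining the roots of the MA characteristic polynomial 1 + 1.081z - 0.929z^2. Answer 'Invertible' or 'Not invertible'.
\text{Not invertible}

The MA(q) characteristic polynomial is P(z) = 1 + 1.081z - 0.929z^2.
Invertibility requires all roots to lie outside the unit circle, i.e. |z| > 1 for every root.
Set 1 + (1.081) z + (-0.929) z^2 = 0, i.e. a z^2 + b z + c = 0 with a = -0.929, b = 1.081, c = 1.
Discriminant D = b^2 - 4ac = (1.081)^2 - 4*(-0.929)*1 = 1.168561 - (-3.716) = 4.884561.
D >= 0, so the roots are real: z = (-b +/- sqrt(D)) / (2a) = (-1.081 +/- 2.210104) / (-1.858).
  z_1 = (-1.081 + 2.210104) / (-1.858) = -0.6077,   |z_1| = 0.6077.
  z_2 = (-1.081 - 2.210104) / (-1.858) = 1.7713,   |z_2| = 1.7713.
Moduli of all roots: 0.6077, 1.7713.
All moduli strictly greater than 1? No.
Verdict: Not invertible.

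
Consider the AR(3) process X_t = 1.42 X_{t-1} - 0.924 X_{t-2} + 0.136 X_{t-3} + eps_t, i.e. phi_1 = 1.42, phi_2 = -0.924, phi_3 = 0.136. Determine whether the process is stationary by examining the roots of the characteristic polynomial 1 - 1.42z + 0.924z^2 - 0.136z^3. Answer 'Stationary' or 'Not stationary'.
\text{Stationary}

The AR(p) characteristic polynomial is P(z) = 1 - 1.42z + 0.924z^2 - 0.136z^3.
Stationarity requires all roots to lie outside the unit circle, i.e. |z| > 1 for every root.
Degree 3: look for a simple real root z0 first, then factor out (1 - z/z0) and solve the remaining quadratic.
Testing z0 = 5: P(5) = 1 + (-1.42)(5) + (0.924)(5)^2 + (-0.136)(5)^3
  = 1 + (-7.1) + (23.1) + (-17) = 0.  So z_0 = 5 is a root, |z_0| = 5.
Divide out the factor (1 - 0.2 z) = (1 - z/z0) (since 1/z0 = 0.2):
  P(z) = (1 - 0.2 z)(1 + (-1.22) z + (0.68) z^2)
  [check: z-coef -1.22 - (0.2) = -1.42; z^2-coef 0.68 - (0.2)(-1.22) = 0.924; z^3-coef -(0.2)(0.68) = -0.136.]
Remaining roots from the quadratic factor 1 + (-1.22) z + (0.68) z^2:
  Set 1 + (-1.22) z + (0.68) z^2 = 0, i.e. a z^2 + b z + c = 0 with a = 0.68, b = -1.22, c = 1.
  Discriminant D = b^2 - 4ac = (-1.22)^2 - 4*(0.68)*1 = 1.4884 - (2.72) = -1.2316.
  D < 0, so the roots are the complex-conjugate pair z = (-b +/- i sqrt(-D)) / (2a) = 0.8971 +/- 0.816i.
  For a conjugate pair |z|^2 = z * conj(z) = (product of roots) = c/a = 1/(0.68) = 1.470588, so |z| = sqrt(1.470588) = 1.2127 for both roots.
Moduli of all roots: 5.0000, 1.2127, 1.2127.
All moduli strictly greater than 1? Yes.
Verdict: Stationary.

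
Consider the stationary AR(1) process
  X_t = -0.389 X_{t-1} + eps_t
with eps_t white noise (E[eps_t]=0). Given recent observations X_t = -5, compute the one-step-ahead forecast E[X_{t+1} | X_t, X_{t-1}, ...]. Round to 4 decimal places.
E[X_{t+1} \mid \mathcal F_t] = 1.9450

For an AR(p) model X_t = c + sum_i phi_i X_{t-i} + eps_t, the
one-step-ahead conditional mean is
  E[X_{t+1} | X_t, ...] = c + sum_i phi_i X_{t+1-i}.
Substitute known values:
  E[X_{t+1} | ...] = (-0.389) * (-5)
                   = 1.9450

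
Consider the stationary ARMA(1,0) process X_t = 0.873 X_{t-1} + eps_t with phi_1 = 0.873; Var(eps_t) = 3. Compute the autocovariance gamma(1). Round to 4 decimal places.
\gamma(1) = 11.0102

Multiply the model equation by X_{t-k} and take expectations. With theta_0 = psi_0 = 1 and psi_j the MA(infinity) weights, this gives
  gamma(k) - sum_i phi_i gamma(k-i) = c_k,
  c_k = sigma^2 * sum_{j=k..q} theta_j psi_{j-k}   (c_k = 0 for k > q),
using gamma(-m) = gamma(m).
Pure AR (q = 0): c_0 = sigma^2 = 3, c_k = 0 for k >= 1.
Equations for k = 0 and k = 1 (AR order 1):
  gamma(0) = phi_1 gamma(1) + c_0
  gamma(1) = phi_1 gamma(0) + c_1
Substituting the second into the first: gamma(0) (1 - phi_1^2) = c_0 + phi_1 c_1, so
  gamma(0) = c_0 / (1 - phi_1^2) = 3 / (1 - (0.873)^2) = 3 / 0.237871 = 12.611878.
  gamma(1) = phi_1 gamma(0) = (0.873)(12.611878) = 11.010169.
Therefore gamma(1) = 11.0102 (to 4 decimal places).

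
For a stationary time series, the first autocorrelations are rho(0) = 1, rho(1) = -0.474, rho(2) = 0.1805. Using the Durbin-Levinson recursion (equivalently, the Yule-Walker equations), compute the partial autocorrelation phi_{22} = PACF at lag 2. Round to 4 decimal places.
\phi_{22} = -0.0570

The PACF at lag k is phi_{kk}, the last component of the solution
to the Yule-Walker system G_k phi = r_k where
  (G_k)_{ij} = rho(|i - j|), (r_k)_i = rho(i), i,j = 1..k.
Equivalently, Durbin-Levinson gives phi_{kk} iteratively:
  phi_{11} = rho(1)
  phi_{kk} = [rho(k) - sum_{j=1..k-1} phi_{k-1,j} rho(k-j)]
            / [1 - sum_{j=1..k-1} phi_{k-1,j} rho(j)],
  phi_{k,j} = phi_{k-1,j} - phi_{kk} phi_{k-1,k-j},  j = 1..k-1.
Step k = 1:
  phi_11 = rho(1) = -0.474.
Step k = 2:
  phi_22 = [rho(2) - phi_11 rho(1)] / [1 - phi_11 rho(1)] = [0.1805 - (-0.474)(-0.474)] / [1 - (-0.474)(-0.474)]
         = -0.044176 / 0.775324 = -0.057.
Therefore phi_{22} = -0.0570.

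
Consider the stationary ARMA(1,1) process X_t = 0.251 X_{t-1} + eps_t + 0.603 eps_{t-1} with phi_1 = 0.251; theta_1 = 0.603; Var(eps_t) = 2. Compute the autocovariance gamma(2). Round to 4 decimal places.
\gamma(2) = 0.5268

Multiply the model equation by X_{t-k} and take expectations. With theta_0 = psi_0 = 1 and psi_j the MA(infinity) weights, this gives
  gamma(k) - sum_i phi_i gamma(k-i) = c_k,
  c_k = sigma^2 * sum_{j=k..q} theta_j psi_{j-k}   (c_k = 0 for k > q),
using gamma(-m) = gamma(m).
psi-weights needed (psi_j = theta_j + sum_i phi_i psi_{j-i}):
  psi_1 = theta_1 + phi_1 = 0.603 + (0.251) = 0.854
Right-hand sides:
  c_0 = sigma^2 (1 + theta_1 psi_1) = 2 * (1 + (0.603)(0.854)) = 2 * 1.514962 = 3.029924
  c_1 = sigma^2 theta_1 = 2 * (0.603) = 1.206
  c_2 = 0
Equations for k = 0 and k = 1 (AR order 1):
  gamma(0) = phi_1 gamma(1) + c_0
  gamma(1) = phi_1 gamma(0) + c_1
Substituting the second into the first: gamma(0) (1 - phi_1^2) = c_0 + phi_1 c_1, so
  gamma(0) = (c_0 + phi_1 c_1) / (1 - phi_1^2) = (3.029924 + (0.251)(1.206)) / (1 - (0.251)^2) = 3.33263 / 0.936999 = 3.556706.
  gamma(1) = phi_1 gamma(0) + c_1 = (0.251)(3.556706) + (1.206) = 2.098733.
For k = 2 (> q): gamma(2) = phi_1 gamma(1) = (0.251)(2.098733) = 0.526782.
Therefore gamma(2) = 0.5268 (to 4 decimal places).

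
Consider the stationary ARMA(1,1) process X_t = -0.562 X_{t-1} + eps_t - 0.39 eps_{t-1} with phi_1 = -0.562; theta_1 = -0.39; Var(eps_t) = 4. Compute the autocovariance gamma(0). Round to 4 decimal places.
\gamma(0) = 9.2988

Multiply the model equation by X_{t-k} and take expectations. With theta_0 = psi_0 = 1 and psi_j the MA(infinity) weights, this gives
  gamma(k) - sum_i phi_i gamma(k-i) = c_k,
  c_k = sigma^2 * sum_{j=k..q} theta_j psi_{j-k}   (c_k = 0 for k > q),
using gamma(-m) = gamma(m).
psi-weights needed (psi_j = theta_j + sum_i phi_i psi_{j-i}):
  psi_1 = theta_1 + phi_1 = -0.39 + (-0.562) = -0.952
Right-hand sides:
  c_0 = sigma^2 (1 + theta_1 psi_1) = 4 * (1 + (-0.39)(-0.952)) = 4 * 1.37128 = 5.48512
  c_1 = sigma^2 theta_1 = 4 * (-0.39) = -1.56
  c_2 = 0
Equations for k = 0 and k = 1 (AR order 1):
  gamma(0) = phi_1 gamma(1) + c_0
  gamma(1) = phi_1 gamma(0) + c_1
Substituting the second into the first: gamma(0) (1 - phi_1^2) = c_0 + phi_1 c_1, so
  gamma(0) = (c_0 + phi_1 c_1) / (1 - phi_1^2) = (5.48512 + (-0.562)(-1.56)) / (1 - (-0.562)^2) = 6.36184 / 0.684156 = 9.298815.
Therefore gamma(0) = 9.2988 (to 4 decimal places).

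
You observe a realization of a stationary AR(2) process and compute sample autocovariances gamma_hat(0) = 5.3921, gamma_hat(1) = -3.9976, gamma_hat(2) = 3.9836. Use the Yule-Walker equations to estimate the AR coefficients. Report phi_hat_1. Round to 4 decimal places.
\hat\phi_{1} = -0.4300

The Yule-Walker equations for an AR(p) process read, in matrix form,
  Gamma_p phi = r_p,   with   (Gamma_p)_{ij} = gamma(|i - j|),
                       (r_p)_i = gamma(i),   i,j = 1..p.
Substitute the sample gammas (Toeplitz matrix and right-hand side of size 2):
  Gamma_p = [[5.3921, -3.9976], [-3.9976, 5.3921]]
  r_p     = [-3.9976, 3.9836]
Written out:
  5.3921 phi_1 - 3.9976 phi_2 = -3.9976
  -3.9976 phi_1 + 5.3921 phi_2 = 3.9836
Solve by Cramer's rule:
  det = gamma(0)^2 - gamma(1)^2 = (5.3921)^2 - (-3.9976)^2 = 29.07474241 - 15.98080576 = 13.09393665
  phi_hat_1 = [gamma(1) gamma(0) - gamma(1) gamma(2)] / det = [(-3.9976)(5.3921) - (-3.9976)(3.9836)] / 13.09393665 = -5.6306196 / 13.09393665 = -0.43
  phi_hat_2 = [gamma(0) gamma(2) - gamma(1)^2] / det = [(5.3921)(3.9836) - (-3.9976)^2] / 13.09393665 = 5.4991638 / 13.09393665 = 0.42
So phi_hat = [-0.4300, 0.4200].
Therefore phi_hat_1 = -0.4300.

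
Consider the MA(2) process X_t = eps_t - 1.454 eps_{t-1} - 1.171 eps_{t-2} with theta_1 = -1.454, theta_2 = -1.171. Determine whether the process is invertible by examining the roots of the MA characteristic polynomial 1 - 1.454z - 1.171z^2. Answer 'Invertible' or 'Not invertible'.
\text{Not invertible}

The MA(q) characteristic polynomial is P(z) = 1 - 1.454z - 1.171z^2.
Invertibility requires all roots to lie outside the unit circle, i.e. |z| > 1 for every root.
Set 1 + (-1.454) z + (-1.171) z^2 = 0, i.e. a z^2 + b z + c = 0 with a = -1.171, b = -1.454, c = 1.
Discriminant D = b^2 - 4ac = (-1.454)^2 - 4*(-1.171)*1 = 2.114116 - (-4.684) = 6.798116.
D >= 0, so the roots are real: z = (-b +/- sqrt(D)) / (2a) = (1.454 +/- 2.60732) / (-2.342).
  z_1 = (1.454 + 2.60732) / (-2.342) = -1.7341,   |z_1| = 1.7341.
  z_2 = (1.454 - 2.60732) / (-2.342) = 0.4925,   |z_2| = 0.4925.
Moduli of all roots: 1.7341, 0.4925.
All moduli strictly greater than 1? No.
Verdict: Not invertible.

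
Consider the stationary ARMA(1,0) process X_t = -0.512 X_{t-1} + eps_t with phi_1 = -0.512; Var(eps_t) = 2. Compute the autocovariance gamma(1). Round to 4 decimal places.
\gamma(1) = -1.3878

Multiply the model equation by X_{t-k} and take expectations. With theta_0 = psi_0 = 1 and psi_j the MA(infinity) weights, this gives
  gamma(k) - sum_i phi_i gamma(k-i) = c_k,
  c_k = sigma^2 * sum_{j=k..q} theta_j psi_{j-k}   (c_k = 0 for k > q),
using gamma(-m) = gamma(m).
Pure AR (q = 0): c_0 = sigma^2 = 2, c_k = 0 for k >= 1.
Equations for k = 0 and k = 1 (AR order 1):
  gamma(0) = phi_1 gamma(1) + c_0
  gamma(1) = phi_1 gamma(0) + c_1
Substituting the second into the first: gamma(0) (1 - phi_1^2) = c_0 + phi_1 c_1, so
  gamma(0) = c_0 / (1 - phi_1^2) = 2 / (1 - (-0.512)^2) = 2 / 0.737856 = 2.710556.
  gamma(1) = phi_1 gamma(0) = (-0.512)(2.710556) = -1.387805.
Therefore gamma(1) = -1.3878 (to 4 decimal places).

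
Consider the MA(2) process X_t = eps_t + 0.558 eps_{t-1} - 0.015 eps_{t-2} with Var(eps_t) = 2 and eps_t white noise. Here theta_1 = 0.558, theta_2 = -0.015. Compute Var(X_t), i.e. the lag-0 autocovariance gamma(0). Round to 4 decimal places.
\gamma(0) = 2.6232

For an MA(q) process X_t = eps_t + sum_i theta_i eps_{t-i} with
Var(eps_t) = sigma^2, the variance is
  gamma(0) = sigma^2 * (1 + sum_i theta_i^2).
  sum_i theta_i^2 = (0.558)^2 + (-0.015)^2 = 0.311364 + 0.000225 = 0.311589.
  gamma(0) = 2 * (1 + 0.311589) = 2 * 1.311589 = 2.623178, which rounds to 2.6232.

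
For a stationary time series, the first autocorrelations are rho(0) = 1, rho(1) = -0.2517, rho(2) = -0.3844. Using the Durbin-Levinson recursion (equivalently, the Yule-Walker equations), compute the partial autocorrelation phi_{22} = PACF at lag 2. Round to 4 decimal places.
\phi_{22} = -0.4780

The PACF at lag k is phi_{kk}, the last component of the solution
to the Yule-Walker system G_k phi = r_k where
  (G_k)_{ij} = rho(|i - j|), (r_k)_i = rho(i), i,j = 1..k.
Equivalently, Durbin-Levinson gives phi_{kk} iteratively:
  phi_{11} = rho(1)
  phi_{kk} = [rho(k) - sum_{j=1..k-1} phi_{k-1,j} rho(k-j)]
            / [1 - sum_{j=1..k-1} phi_{k-1,j} rho(j)],
  phi_{k,j} = phi_{k-1,j} - phi_{kk} phi_{k-1,k-j},  j = 1..k-1.
Step k = 1:
  phi_11 = rho(1) = -0.2517.
Step k = 2:
  phi_22 = [rho(2) - phi_11 rho(1)] / [1 - phi_11 rho(1)] = [-0.3844 - (-0.2517)(-0.2517)] / [1 - (-0.2517)(-0.2517)]
         = -0.44775289 / 0.93664711 = -0.478.
Therefore phi_{22} = -0.4780.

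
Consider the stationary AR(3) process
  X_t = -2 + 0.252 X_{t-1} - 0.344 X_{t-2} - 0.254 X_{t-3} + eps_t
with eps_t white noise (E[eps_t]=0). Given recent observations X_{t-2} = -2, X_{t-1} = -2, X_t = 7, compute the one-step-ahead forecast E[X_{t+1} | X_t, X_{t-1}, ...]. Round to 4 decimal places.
E[X_{t+1} \mid \mathcal F_t] = 0.9600

For an AR(p) model X_t = c + sum_i phi_i X_{t-i} + eps_t, the
one-step-ahead conditional mean is
  E[X_{t+1} | X_t, ...] = c + sum_i phi_i X_{t+1-i}.
Substitute known values:
  E[X_{t+1} | ...] = -2 + (0.252) * (7) + (-0.344) * (-2) + (-0.254) * (-2)
                   = 0.9600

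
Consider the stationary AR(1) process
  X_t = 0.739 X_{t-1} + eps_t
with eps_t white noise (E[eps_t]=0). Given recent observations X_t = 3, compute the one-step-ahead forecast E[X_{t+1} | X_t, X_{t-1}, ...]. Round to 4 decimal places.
E[X_{t+1} \mid \mathcal F_t] = 2.2170

For an AR(p) model X_t = c + sum_i phi_i X_{t-i} + eps_t, the
one-step-ahead conditional mean is
  E[X_{t+1} | X_t, ...] = c + sum_i phi_i X_{t+1-i}.
Substitute known values:
  E[X_{t+1} | ...] = (0.739) * (3)
                   = 2.2170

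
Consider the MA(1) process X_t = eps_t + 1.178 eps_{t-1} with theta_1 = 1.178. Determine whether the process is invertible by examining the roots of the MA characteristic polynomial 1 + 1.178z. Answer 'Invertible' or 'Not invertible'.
\text{Not invertible}

The MA(q) characteristic polynomial is P(z) = 1 + 1.178z.
Invertibility requires all roots to lie outside the unit circle, i.e. |z| > 1 for every root.
This is linear in z: 1 + (1.178) z = 0  =>  z = -1/(1.178) = -0.848896,  |z| = 0.848896.
Moduli of all roots: 0.8489.
All moduli strictly greater than 1? No.
Verdict: Not invertible.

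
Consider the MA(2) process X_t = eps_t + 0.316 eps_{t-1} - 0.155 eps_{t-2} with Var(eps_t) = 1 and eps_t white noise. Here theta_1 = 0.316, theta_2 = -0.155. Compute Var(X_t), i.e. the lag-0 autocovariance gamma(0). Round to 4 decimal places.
\gamma(0) = 1.1239

For an MA(q) process X_t = eps_t + sum_i theta_i eps_{t-i} with
Var(eps_t) = sigma^2, the variance is
  gamma(0) = sigma^2 * (1 + sum_i theta_i^2).
  sum_i theta_i^2 = (0.316)^2 + (-0.155)^2 = 0.099856 + 0.024025 = 0.123881.
  gamma(0) = 1 * (1 + 0.123881) = 1 * 1.123881 = 1.123881, which rounds to 1.1239.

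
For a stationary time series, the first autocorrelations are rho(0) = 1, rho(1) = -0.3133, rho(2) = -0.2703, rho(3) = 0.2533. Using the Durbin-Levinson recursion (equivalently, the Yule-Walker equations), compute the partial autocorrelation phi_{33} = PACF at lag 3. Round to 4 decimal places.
\phi_{33} = 0.0080

The PACF at lag k is phi_{kk}, the last component of the solution
to the Yule-Walker system G_k phi = r_k where
  (G_k)_{ij} = rho(|i - j|), (r_k)_i = rho(i), i,j = 1..k.
Equivalently, Durbin-Levinson gives phi_{kk} iteratively:
  phi_{11} = rho(1)
  phi_{kk} = [rho(k) - sum_{j=1..k-1} phi_{k-1,j} rho(k-j)]
            / [1 - sum_{j=1..k-1} phi_{k-1,j} rho(j)],
  phi_{k,j} = phi_{k-1,j} - phi_{kk} phi_{k-1,k-j},  j = 1..k-1.
Step k = 1:
  phi_11 = rho(1) = -0.3133.
Step k = 2:
  phi_22 = [rho(2) - phi_11 rho(1)] / [1 - phi_11 rho(1)] = [-0.2703 - (-0.3133)(-0.3133)] / [1 - (-0.3133)(-0.3133)]
         = -0.36845689 / 0.90184311 = -0.40856.
  Update: phi_21 = phi_11 - phi_22 phi_11 = -0.3133 - (-0.40856)(-0.3133) = -0.441302.
Step k = 3:
  phi_33 = [rho(3) - phi_21 rho(2) - phi_22 rho(1)] / [1 - phi_21 rho(1) - phi_22 rho(2)]
    numerator   = 0.2533 - (-0.441302)(-0.2703) - (-0.40856)(-0.3133) = 0.00601432
    denominator = 1 - (-0.441302)(-0.3133) - (-0.40856)(-0.2703) = 0.75130642
  phi_33 = 0.00601432 / 0.75130642 = 0.008.
Therefore phi_{33} = 0.0080.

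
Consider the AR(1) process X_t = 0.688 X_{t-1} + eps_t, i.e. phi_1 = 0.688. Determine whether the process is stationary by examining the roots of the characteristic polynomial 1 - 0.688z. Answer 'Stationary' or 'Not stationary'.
\text{Stationary}

The AR(p) characteristic polynomial is P(z) = 1 - 0.688z.
Stationarity requires all roots to lie outside the unit circle, i.e. |z| > 1 for every root.
This is linear in z: 1 + (-0.688) z = 0  =>  z = -1/(-0.688) = 1.453488,  |z| = 1.453488.
Moduli of all roots: 1.4535.
All moduli strictly greater than 1? Yes.
Verdict: Stationary.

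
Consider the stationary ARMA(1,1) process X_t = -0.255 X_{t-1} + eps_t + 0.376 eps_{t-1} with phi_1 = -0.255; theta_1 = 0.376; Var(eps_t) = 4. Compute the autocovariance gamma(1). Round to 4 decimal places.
\gamma(1) = 0.4680

Multiply the model equation by X_{t-k} and take expectations. With theta_0 = psi_0 = 1 and psi_j the MA(infinity) weights, this gives
  gamma(k) - sum_i phi_i gamma(k-i) = c_k,
  c_k = sigma^2 * sum_{j=k..q} theta_j psi_{j-k}   (c_k = 0 for k > q),
using gamma(-m) = gamma(m).
psi-weights needed (psi_j = theta_j + sum_i phi_i psi_{j-i}):
  psi_1 = theta_1 + phi_1 = 0.376 + (-0.255) = 0.121
Right-hand sides:
  c_0 = sigma^2 (1 + theta_1 psi_1) = 4 * (1 + (0.376)(0.121)) = 4 * 1.045496 = 4.181984
  c_1 = sigma^2 theta_1 = 4 * (0.376) = 1.504
  c_2 = 0
Equations for k = 0 and k = 1 (AR order 1):
  gamma(0) = phi_1 gamma(1) + c_0
  gamma(1) = phi_1 gamma(0) + c_1
Substituting the second into the first: gamma(0) (1 - phi_1^2) = c_0 + phi_1 c_1, so
  gamma(0) = (c_0 + phi_1 c_1) / (1 - phi_1^2) = (4.181984 + (-0.255)(1.504)) / (1 - (-0.255)^2) = 3.798464 / 0.934975 = 4.062637.
  gamma(1) = phi_1 gamma(0) + c_1 = (-0.255)(4.062637) + (1.504) = 0.468028.
Therefore gamma(1) = 0.4680 (to 4 decimal places).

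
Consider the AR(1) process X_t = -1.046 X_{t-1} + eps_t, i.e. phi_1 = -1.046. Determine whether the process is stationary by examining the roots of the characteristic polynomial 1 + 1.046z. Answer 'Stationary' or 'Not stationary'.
\text{Not stationary}

The AR(p) characteristic polynomial is P(z) = 1 + 1.046z.
Stationarity requires all roots to lie outside the unit circle, i.e. |z| > 1 for every root.
This is linear in z: 1 + (1.046) z = 0  =>  z = -1/(1.046) = -0.956023,  |z| = 0.956023.
Moduli of all roots: 0.9560.
All moduli strictly greater than 1? No.
Verdict: Not stationary.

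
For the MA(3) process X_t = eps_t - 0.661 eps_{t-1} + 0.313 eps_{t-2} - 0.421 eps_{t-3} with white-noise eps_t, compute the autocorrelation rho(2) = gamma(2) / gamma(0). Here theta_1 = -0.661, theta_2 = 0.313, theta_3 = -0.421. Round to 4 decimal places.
\rho(2) = 0.3453

For an MA(q) process with theta_0 = 1, the autocovariance is
  gamma(k) = sigma^2 * sum_{i=0..q-k} theta_i * theta_{i+k},
and rho(k) = gamma(k) / gamma(0). Sigma^2 cancels.
  numerator   = (1)*(0.313) + (-0.661)*(-0.421) = 0.591281.
  denominator = (1)^2 + (-0.661)^2 + (0.313)^2 + (-0.421)^2 = 1.712131.
  rho(2) = 0.591281 / 1.712131 = 0.3453.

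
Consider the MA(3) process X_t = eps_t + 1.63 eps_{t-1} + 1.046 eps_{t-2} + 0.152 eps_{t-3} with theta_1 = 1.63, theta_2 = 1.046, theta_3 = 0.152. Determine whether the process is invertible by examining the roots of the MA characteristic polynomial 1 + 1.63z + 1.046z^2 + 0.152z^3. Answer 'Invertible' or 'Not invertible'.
\text{Invertible}

The MA(q) characteristic polynomial is P(z) = 1 + 1.63z + 1.046z^2 + 0.152z^3.
Invertibility requires all roots to lie outside the unit circle, i.e. |z| > 1 for every root.
Degree 3: look for a simple real root z0 first, then factor out (1 - z/z0) and solve the remaining quadratic.
Testing z0 = -5: P(-5) = 1 + (1.63)(-5) + (1.046)(-5)^2 + (0.152)(-5)^3
  = 1 + (-8.15) + (26.15) + (-19) = 0.  So z_0 = -5 is a root, |z_0| = 5.
Divide out the factor (1 + 0.2 z) = (1 - z/z0) (since 1/z0 = -0.2):
  P(z) = (1 + 0.2 z)(1 + (1.43) z + (0.76) z^2)
  [check: z-coef 1.43 - (-0.2) = 1.63; z^2-coef 0.76 - (-0.2)(1.43) = 1.046; z^3-coef -(-0.2)(0.76) = 0.152.]
Remaining roots from the quadratic factor 1 + (1.43) z + (0.76) z^2:
  Set 1 + (1.43) z + (0.76) z^2 = 0, i.e. a z^2 + b z + c = 0 with a = 0.76, b = 1.43, c = 1.
  Discriminant D = b^2 - 4ac = (1.43)^2 - 4*(0.76)*1 = 2.0449 - (3.04) = -0.9951.
  D < 0, so the roots are the complex-conjugate pair z = (-b +/- i sqrt(-D)) / (2a) = -0.9408 +/- 0.6563i.
  For a conjugate pair |z|^2 = z * conj(z) = (product of roots) = c/a = 1/(0.76) = 1.315789, so |z| = sqrt(1.315789) = 1.1471 for both roots.
Moduli of all roots: 5.0000, 1.1471, 1.1471.
All moduli strictly greater than 1? Yes.
Verdict: Invertible.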